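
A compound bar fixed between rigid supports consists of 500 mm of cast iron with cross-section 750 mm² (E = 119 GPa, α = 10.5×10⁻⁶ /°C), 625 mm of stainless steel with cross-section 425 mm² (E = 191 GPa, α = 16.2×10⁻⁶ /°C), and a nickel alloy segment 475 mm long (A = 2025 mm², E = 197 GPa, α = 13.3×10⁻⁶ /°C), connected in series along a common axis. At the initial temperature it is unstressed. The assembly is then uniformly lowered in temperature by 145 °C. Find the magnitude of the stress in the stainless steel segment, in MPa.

With the walls removed the bar would change length by δ_free = Σ αᵢΔT Lᵢ = 10.5×10⁻⁶×145×500 + 16.2×10⁻⁶×145×625 + 13.3×10⁻⁶×145×475 = 3.145 mm.
Since the ends are fixed, an axial force P builds up, equal in every segment, with P · Σ Lᵢ/(AᵢEᵢ) = δ_free.
The series flexibility is Σ Lᵢ/(AᵢEᵢ) = 500/(750×119×10³) + 625/(425×191×10³) + 475/(2025×197×10³) = 1.449×10⁻⁵ mm/N.
P = 3.145 / 1.449×10⁻⁵ = 217000 N = 217 kN, tensile.
σ_{stainless steel} = P / A = 217000 / 425 = 510.7 MPa.

σ ≈ 511 MPa (tensile)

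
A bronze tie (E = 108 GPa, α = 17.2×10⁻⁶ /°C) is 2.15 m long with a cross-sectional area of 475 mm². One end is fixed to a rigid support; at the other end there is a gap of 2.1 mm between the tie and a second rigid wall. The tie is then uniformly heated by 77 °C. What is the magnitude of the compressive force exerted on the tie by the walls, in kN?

P ≈ 17.8 kN

Free thermal elongation = αΔT L = 17.2×10⁻⁶ × 77 × 2150 = 2.847 mm.
The gap closes (δ_free > 2.1 mm) and the wall then resists a further 2.847 − 2.1 = 0.7475 mm of expansion.
That suppressed elongation corresponds to σ = E·Δ/L = 108×10³ × 0.7475/2150 = 37.55 MPa.
Force on the wall = σA = 37.55 × 475 mm² = 17.83 kN.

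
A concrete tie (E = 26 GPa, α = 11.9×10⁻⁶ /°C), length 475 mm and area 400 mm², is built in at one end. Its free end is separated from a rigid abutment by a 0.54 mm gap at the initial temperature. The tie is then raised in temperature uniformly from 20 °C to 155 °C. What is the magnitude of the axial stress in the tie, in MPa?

σ ≈ 12.2 MPa (compressive)

Free thermal elongation = αΔT L = 11.9×10⁻⁶ × 135 × 475 = 0.7631 mm.
This exceeds the 0.54 mm gap, so the wall pushes back. The portion of expansion that must be recovered elastically is δ_free − gap = 0.7631 − 0.54 = 0.2231 mm.
So σ = E(δ_free − g)/L = 26×10³ × 0.2231/475 = 12.21 MPa.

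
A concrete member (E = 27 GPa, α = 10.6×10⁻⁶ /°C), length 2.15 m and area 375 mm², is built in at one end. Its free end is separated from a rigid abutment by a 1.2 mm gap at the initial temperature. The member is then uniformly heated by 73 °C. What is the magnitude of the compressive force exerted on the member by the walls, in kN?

If the wall were absent the member would grow by αΔT L = 10.6×10⁻⁶ × 73 × 2150 = 1.664 mm.
After closing the 1.2 mm clearance, 1.664 − 1.2 = 0.4637 mm of expansion remains to be suppressed by the wall.
That suppressed elongation corresponds to σ = E·Δ/L = 27×10³ × 0.4637/2150 = 5.823 MPa.
Force on the wall = σA = 5.823 × 375 mm² = 2.184 kN.

P ≈ 2.18 kN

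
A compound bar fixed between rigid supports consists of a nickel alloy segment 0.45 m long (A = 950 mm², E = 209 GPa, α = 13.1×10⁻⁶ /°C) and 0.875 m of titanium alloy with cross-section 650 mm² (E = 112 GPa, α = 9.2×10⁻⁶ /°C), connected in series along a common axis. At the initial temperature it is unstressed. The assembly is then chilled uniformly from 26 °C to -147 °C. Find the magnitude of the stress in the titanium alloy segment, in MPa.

σ ≈ 260 MPa (tensile)

Free thermal contraction of the whole bar: Σ αᵢΔT Lᵢ = 13.1×10⁻⁶×173×450 + 9.2×10⁻⁶×173×875 = 2.412 mm.
The walls prevent any net length change, so an axial force P (same in every segment) develops. Compatibility: P · Σ Lᵢ/(AᵢEᵢ) = δ_free.
Σ Lᵢ/(AᵢEᵢ) = 450/(950×209×10³) + 875/(650×112×10³) = 1.429×10⁻⁵ mm/N.
So P = 2.412 / 1.429×10⁻⁵ = 168.9 kN, tensile.
σ_{titanium alloy} = P / A = 168900 / 650 = 259.8 MPa.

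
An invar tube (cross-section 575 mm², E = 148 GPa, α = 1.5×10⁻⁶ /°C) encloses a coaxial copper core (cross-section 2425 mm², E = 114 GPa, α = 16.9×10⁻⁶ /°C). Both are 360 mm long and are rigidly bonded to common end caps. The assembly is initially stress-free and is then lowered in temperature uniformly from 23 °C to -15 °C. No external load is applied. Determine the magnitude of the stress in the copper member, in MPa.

σ ≈ 15.7 MPa (tensile)

Equilibrium of a rigid end plate with no external load gives equal and opposite internal forces ±P in the two members. Since α_{copper} > α_{invar}, cooling drives the copper into tension and the invar into compression.
Setting the final lengths equal and cancelling L: (α₁ − α₂)ΔT = P/(A₁E₁) + P/(A₂E₂).
|α₁ − α₂|·ΔT = 15.4×10⁻⁶ × 38 = 0.0005852.
1/(A₁E₁) + 1/(A₂E₂) = 1/(575×148×10³) + 1/(2425×114×10³) = 1.537×10⁻⁸ N⁻¹.
P = 0.0005852 / 1.537×10⁻⁸ = 38080 N = 38.08 kN.
σ_{copper} = P/A₂ = 38080/2425 = 15.7 MPa, tensile.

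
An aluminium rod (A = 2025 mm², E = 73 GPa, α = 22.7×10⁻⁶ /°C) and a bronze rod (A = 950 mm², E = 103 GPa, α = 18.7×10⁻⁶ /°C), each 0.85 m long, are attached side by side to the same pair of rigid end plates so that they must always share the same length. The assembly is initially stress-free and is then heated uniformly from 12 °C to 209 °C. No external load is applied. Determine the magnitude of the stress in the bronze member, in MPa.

σ ≈ 48.8 MPa (tensile)

Equilibrium of a rigid end plate with no external load gives equal and opposite internal forces ±P in the two members. Since α_{aluminium} > α_{bronze}, heating drives the aluminium into compression and the bronze into tension.
Equating the net (thermal + elastic) strains gives |α₁ − α₂|·ΔT = P·[1/(A₁E₁) + 1/(A₂E₂)].
|α₁ − α₂|·ΔT = 4×10⁻⁶ × 197 = 0.000788.
1/(A₁E₁) + 1/(A₂E₂) = 1/(2025×73×10³) + 1/(950×103×10³) = 1.698×10⁻⁸ N⁻¹.
So P = 0.000788 / 1.698×10⁻⁸ = 46.4 kN.
σ_{bronze} = P/A₂ = 46400/950 = 48.84 MPa, tensile.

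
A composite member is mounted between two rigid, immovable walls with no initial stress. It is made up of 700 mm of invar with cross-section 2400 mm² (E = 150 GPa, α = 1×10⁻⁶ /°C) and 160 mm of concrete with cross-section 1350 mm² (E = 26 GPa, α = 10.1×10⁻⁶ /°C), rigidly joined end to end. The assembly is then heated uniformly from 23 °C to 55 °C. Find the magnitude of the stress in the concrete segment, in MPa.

If the supports were absent, the total length change would be Σ αᵢΔT Lᵢ = 1×10⁻⁶×32×700 + 10.1×10⁻⁶×32×160 = 0.07411 mm.
Since the ends are fixed, an axial force P builds up, equal in every segment, with P · Σ Lᵢ/(AᵢEᵢ) = δ_free.
Σ Lᵢ/(AᵢEᵢ) = 700/(2400×150×10³) + 160/(1350×26×10³) = 6.503×10⁻⁶ mm/N.
Hence P = δ_free / Σ(L/AE) = 0.07411/6.503×10⁻⁶ = 11.4 kN (compressive).
σ_{concrete} = P / A = 11400 / 1350 = 8.442 MPa.

σ ≈ 8.44 MPa (compressive)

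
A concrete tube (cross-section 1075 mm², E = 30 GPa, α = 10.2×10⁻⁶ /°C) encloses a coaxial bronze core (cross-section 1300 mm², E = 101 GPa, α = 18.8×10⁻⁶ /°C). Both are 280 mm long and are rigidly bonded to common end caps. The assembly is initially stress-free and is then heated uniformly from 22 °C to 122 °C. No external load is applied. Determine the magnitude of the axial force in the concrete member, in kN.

The bronze has the larger α, so on heating it would change length more than the concrete if both were free. The rigid plates force a common final length, so the bronze is put into compression and the concrete into tension, with equal and opposite forces P (no external load).
Compatibility of the two members (thermal + elastic change equal): (α₁ − α₂)ΔT = P·[1/(A₁E₁) + 1/(A₂E₂)].
|α₁ − α₂|·ΔT = 8.6×10⁻⁶ × 100 = 0.00086.
1/(A₁E₁) + 1/(A₂E₂) = 1/(1075×30×10³) + 1/(1300×101×10³) = 3.862×10⁻⁸ N⁻¹.
P = 0.00086 / 3.862×10⁻⁸ = 22270 N = 22.27 kN.

P ≈ 22.3 kN (tensile in the concrete)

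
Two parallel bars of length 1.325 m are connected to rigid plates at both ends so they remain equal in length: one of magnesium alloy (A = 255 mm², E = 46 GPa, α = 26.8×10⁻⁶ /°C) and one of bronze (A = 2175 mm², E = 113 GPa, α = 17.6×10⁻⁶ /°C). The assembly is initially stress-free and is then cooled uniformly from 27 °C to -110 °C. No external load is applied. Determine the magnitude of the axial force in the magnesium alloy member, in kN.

P ≈ 14.1 kN (tensile in the magnesium alloy)

Equilibrium of a rigid end plate with no external load gives equal and opposite internal forces ±P in the two members. Since α_{magnesium alloy} > α_{bronze}, cooling drives the magnesium alloy into tension and the bronze into compression.
Setting the final lengths equal and cancelling L: (α₁ − α₂)ΔT = P/(A₁E₁) + P/(A₂E₂).
|α₁ − α₂|·ΔT = 9.2×10⁻⁶ × 137 = 0.00126.
1/(A₁E₁) + 1/(A₂E₂) = 1/(255×46×10³) + 1/(2175×113×10³) = 8.932×10⁻⁸ N⁻¹.
So P = 0.00126 / 8.932×10⁻⁸ = 14.11 kN.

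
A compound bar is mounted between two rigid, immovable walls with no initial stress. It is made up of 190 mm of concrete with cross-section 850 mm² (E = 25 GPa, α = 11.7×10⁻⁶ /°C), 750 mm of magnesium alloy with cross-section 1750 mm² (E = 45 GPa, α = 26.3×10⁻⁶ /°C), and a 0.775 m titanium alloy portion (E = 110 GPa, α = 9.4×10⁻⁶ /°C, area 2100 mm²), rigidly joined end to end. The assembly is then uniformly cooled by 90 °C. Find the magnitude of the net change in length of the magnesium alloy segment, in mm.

With the walls removed the bar would change length by δ_free = Σ αᵢΔT Lᵢ = 11.7×10⁻⁶×90×190 + 26.3×10⁻⁶×90×750 + 9.4×10⁻⁶×90×775 = 2.631 mm.
The rigid supports impose zero overall length change; the single axial force P common to all segments must satisfy P Σ Lᵢ/(AᵢEᵢ) = δ_free.
The series flexibility is Σ Lᵢ/(AᵢEᵢ) = 190/(850×25×10³) + 750/(1750×45×10³) + 775/(2100×110×10³) = 2.182×10⁻⁵ mm/N.
Hence P = δ_free / Σ(L/AE) = 2.631/2.182×10⁻⁵ = 120.6 kN (tensile).
For the magnesium alloy segment, free thermal change = 26.3×10⁻⁶×90×750 = 1.775 mm and elastic change from P = 120600×750/(1750×45×10³) = 1.148 mm; these oppose, so the net change is 0.627 mm (segment shortens).

|ΔL| ≈ 0.627 mm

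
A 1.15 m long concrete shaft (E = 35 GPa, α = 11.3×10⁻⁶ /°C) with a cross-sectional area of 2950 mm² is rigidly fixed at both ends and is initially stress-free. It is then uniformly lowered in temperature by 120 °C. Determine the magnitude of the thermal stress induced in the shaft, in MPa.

With length fixed, the mechanical strain must cancel the thermal strain αΔT = 11.3×10⁻⁶ × 120 = 1356×10⁻⁶.
Hence σ = E·αΔT = 35×10³ × 1356×10⁻⁶ = 47.46 MPa, tensile.

σ ≈ 47.5 MPa (tensile)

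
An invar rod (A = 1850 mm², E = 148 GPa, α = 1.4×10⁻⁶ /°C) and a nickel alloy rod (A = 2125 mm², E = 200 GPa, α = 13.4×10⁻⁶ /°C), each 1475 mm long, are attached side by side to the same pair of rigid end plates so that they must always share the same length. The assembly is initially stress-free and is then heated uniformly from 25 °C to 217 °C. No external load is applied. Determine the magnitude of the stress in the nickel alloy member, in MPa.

σ ≈ 181 MPa (compressive)

Equilibrium of a rigid end plate with no external load gives equal and opposite internal forces ±P in the two members. Since α_{nickel alloy} > α_{invar}, heating drives the nickel alloy into compression and the invar into tension.
Equating the net (thermal + elastic) strains gives |α₁ − α₂|·ΔT = P·[1/(A₁E₁) + 1/(A₂E₂)].
|α₁ − α₂|·ΔT = 12×10⁻⁶ × 192 = 0.002304.
1/(A₁E₁) + 1/(A₂E₂) = 1/(1850×148×10³) + 1/(2125×200×10³) = 6.005×10⁻⁹ N⁻¹.
P = 0.002304 / 6.005×10⁻⁹ = 383700 N = 383.7 kN.
σ_{nickel alloy} = P/A₂ = 383700/2125 = 180.5 MPa, compressive.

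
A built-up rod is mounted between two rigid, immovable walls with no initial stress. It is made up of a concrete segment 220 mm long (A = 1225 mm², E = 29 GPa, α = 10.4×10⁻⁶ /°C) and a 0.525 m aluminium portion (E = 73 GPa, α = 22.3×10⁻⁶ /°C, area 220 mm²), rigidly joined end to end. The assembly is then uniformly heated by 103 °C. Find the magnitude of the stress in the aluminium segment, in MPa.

If the supports were absent, the total length change would be Σ αᵢΔT Lᵢ = 10.4×10⁻⁶×103×220 + 22.3×10⁻⁶×103×525 = 1.442 mm.
The walls prevent any net length change, so an axial force P (same in every segment) develops. Compatibility: P · Σ Lᵢ/(AᵢEᵢ) = δ_free.
The series flexibility is Σ Lᵢ/(AᵢEᵢ) = 220/(1225×29×10³) + 525/(220×73×10³) = 3.888×10⁻⁵ mm/N.
P = 1.442 / 3.888×10⁻⁵ = 37070 N = 37.07 kN, compressive.
σ_{aluminium} = P / A = 37070 / 220 = 168.5 MPa.

σ ≈ 169 MPa (compressive)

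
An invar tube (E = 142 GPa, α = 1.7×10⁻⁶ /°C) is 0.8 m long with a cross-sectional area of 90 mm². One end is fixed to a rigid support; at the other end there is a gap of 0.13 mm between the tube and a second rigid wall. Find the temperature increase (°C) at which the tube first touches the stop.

The gap closes when αΔT L = 0.13 mm, since the tube is still unstressed at that instant.
ΔT = 0.13 / (1.7×10⁻⁶ × 800) = 95.59 °C.

ΔT ≈ 95.6 °C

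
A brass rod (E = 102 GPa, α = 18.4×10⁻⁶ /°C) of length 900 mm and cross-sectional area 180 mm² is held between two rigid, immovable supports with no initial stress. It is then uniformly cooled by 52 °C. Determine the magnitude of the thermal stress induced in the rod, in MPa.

σ ≈ 97.6 MPa (tensile)

The supports are rigid, so the total axial strain is zero. The restrained thermal strain is ε = αΔT = 18.4×10⁻⁶ × 52 = 956.8×10⁻⁶.
Hence σ = E·αΔT = 102×10³ × 956.8×10⁻⁶ = 97.59 MPa, tensile.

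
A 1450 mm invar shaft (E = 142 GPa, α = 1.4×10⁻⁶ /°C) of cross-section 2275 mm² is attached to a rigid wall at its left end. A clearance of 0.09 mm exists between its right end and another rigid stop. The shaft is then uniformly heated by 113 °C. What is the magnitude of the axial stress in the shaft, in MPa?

σ ≈ 13.7 MPa (compressive)

Free thermal elongation = αΔT L = 1.4×10⁻⁶ × 113 × 1450 = 0.2294 mm.
This exceeds the 0.09 mm gap, so the wall pushes back. The portion of expansion that must be recovered elastically is δ_free − gap = 0.2294 − 0.09 = 0.1394 mm.
That suppressed elongation corresponds to σ = E·Δ/L = 142×10³ × 0.1394/1450 = 13.65 MPa.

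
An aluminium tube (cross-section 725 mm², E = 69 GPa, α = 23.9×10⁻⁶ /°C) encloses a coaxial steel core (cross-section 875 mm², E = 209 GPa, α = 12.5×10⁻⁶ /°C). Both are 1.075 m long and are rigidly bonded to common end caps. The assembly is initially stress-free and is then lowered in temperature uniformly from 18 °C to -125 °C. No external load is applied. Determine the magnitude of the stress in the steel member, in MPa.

Equilibrium of a rigid end plate with no external load gives equal and opposite internal forces ±P in the two members. Since α_{aluminium} > α_{steel}, cooling drives the aluminium into tension and the steel into compression.
Compatibility of the two members (thermal + elastic change equal): (α₁ − α₂)ΔT = P·[1/(A₁E₁) + 1/(A₂E₂)].
|α₁ − α₂|·ΔT = 11.4×10⁻⁶ × 143 = 0.00163.
1/(A₁E₁) + 1/(A₂E₂) = 1/(725×69×10³) + 1/(875×209×10³) = 2.546×10⁻⁸ N⁻¹.
So P = 0.00163 / 2.546×10⁻⁸ = 64.03 kN.
σ_{steel} = P/A₂ = 64030/875 = 73.18 MPa, compressive.

σ ≈ 73.2 MPa (compressive)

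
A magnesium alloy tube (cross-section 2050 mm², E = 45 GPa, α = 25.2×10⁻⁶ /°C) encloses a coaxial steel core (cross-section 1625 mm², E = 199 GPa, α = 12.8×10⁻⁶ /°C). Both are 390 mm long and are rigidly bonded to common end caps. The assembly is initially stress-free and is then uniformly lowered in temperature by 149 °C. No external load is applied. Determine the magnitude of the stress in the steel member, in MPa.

Both members must finish at the same length. With the larger α, the magnesium alloy tends to over-contract; the plates restrain it, putting the magnesium alloy in tension and the steel in compression. With no external load the two internal forces are equal and opposite, magnitude P.
Equating the net (thermal + elastic) strains gives |α₁ − α₂|·ΔT = P·[1/(A₁E₁) + 1/(A₂E₂)].
|α₁ − α₂|·ΔT = 12.4×10⁻⁶ × 149 = 0.001848.
1/(A₁E₁) + 1/(A₂E₂) = 1/(2050×45×10³) + 1/(1625×199×10³) = 1.393×10⁻⁸ N⁻¹.
P = 0.001848 / 1.393×10⁻⁸ = 132600 N = 132.6 kN.
σ_{steel} = P/A₂ = 132600/1625 = 81.61 MPa, compressive.

σ ≈ 81.6 MPa (compressive)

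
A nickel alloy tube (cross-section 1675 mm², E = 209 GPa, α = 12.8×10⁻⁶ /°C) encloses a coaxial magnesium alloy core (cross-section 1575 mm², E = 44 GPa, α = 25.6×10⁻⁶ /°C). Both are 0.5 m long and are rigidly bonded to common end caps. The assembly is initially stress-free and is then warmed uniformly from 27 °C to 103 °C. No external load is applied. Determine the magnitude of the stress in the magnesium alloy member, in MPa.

Both members must finish at the same length. With the larger α, the magnesium alloy tends to over-expand; the plates restrain it, putting the magnesium alloy in compression and the nickel alloy in tension. With no external load the two internal forces are equal and opposite, magnitude P.
Equating the net (thermal + elastic) strains gives |α₁ − α₂|·ΔT = P·[1/(A₁E₁) + 1/(A₂E₂)].
|α₁ − α₂|·ΔT = 12.8×10⁻⁶ × 76 = 0.0009728.
1/(A₁E₁) + 1/(A₂E₂) = 1/(1675×209×10³) + 1/(1575×44×10³) = 1.729×10⁻⁸ N⁻¹.
So P = 0.0009728 / 1.729×10⁻⁸ = 56.27 kN.
σ_{magnesium alloy} = P/A₂ = 56270/1575 = 35.73 MPa, compressive.

σ ≈ 35.7 MPa (compressive)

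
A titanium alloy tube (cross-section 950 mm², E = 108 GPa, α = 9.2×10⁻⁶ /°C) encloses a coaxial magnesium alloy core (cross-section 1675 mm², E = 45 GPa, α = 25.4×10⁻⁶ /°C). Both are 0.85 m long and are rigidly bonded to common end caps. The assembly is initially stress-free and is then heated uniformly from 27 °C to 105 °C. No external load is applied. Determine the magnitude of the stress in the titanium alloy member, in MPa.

σ ≈ 57.8 MPa (tensile)

Equilibrium of a rigid end plate with no external load gives equal and opposite internal forces ±P in the two members. Since α_{magnesium alloy} > α_{titanium alloy}, heating drives the magnesium alloy into compression and the titanium alloy into tension.
Compatibility of the two members (thermal + elastic change equal): (α₁ − α₂)ΔT = P·[1/(A₁E₁) + 1/(A₂E₂)].
|α₁ − α₂|·ΔT = 16.2×10⁻⁶ × 78 = 0.001264.
1/(A₁E₁) + 1/(A₂E₂) = 1/(950×108×10³) + 1/(1675×45×10³) = 2.301×10⁻⁸ N⁻¹.
P = 0.001264 / 2.301×10⁻⁸ = 54910 N = 54.91 kN.
σ_{titanium alloy} = P/A₁ = 54910/950 = 57.8 MPa, tensile.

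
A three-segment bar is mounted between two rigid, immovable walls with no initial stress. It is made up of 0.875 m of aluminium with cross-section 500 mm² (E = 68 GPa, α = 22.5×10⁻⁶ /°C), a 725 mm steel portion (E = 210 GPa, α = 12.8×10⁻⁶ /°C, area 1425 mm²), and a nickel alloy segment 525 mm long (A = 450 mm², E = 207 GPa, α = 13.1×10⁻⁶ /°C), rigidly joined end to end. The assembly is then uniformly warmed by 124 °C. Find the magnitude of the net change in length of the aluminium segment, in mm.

Free thermal expansion of the whole bar: Σ αᵢΔT Lᵢ = 22.5×10⁻⁶×124×875 + 12.8×10⁻⁶×124×725 + 13.1×10⁻⁶×124×525 = 4.445 mm.
The rigid supports impose zero overall length change; the single axial force P common to all segments must satisfy P Σ Lᵢ/(AᵢEᵢ) = δ_free.
The series flexibility is Σ Lᵢ/(AᵢEᵢ) = 875/(500×68×10³) + 725/(1425×210×10³) + 525/(450×207×10³) = 3.379×10⁻⁵ mm/N.
P = 4.445 / 3.379×10⁻⁵ = 131500 N = 131.5 kN, compressive.
For the aluminium segment, free thermal change = 22.5×10⁻⁶×124×875 = 2.441 mm and elastic change from P = 131500×875/(500×68×10³) = 3.385 mm; these oppose, so the net change is 0.944 mm (segment shortens).

|ΔL| ≈ 0.944 mm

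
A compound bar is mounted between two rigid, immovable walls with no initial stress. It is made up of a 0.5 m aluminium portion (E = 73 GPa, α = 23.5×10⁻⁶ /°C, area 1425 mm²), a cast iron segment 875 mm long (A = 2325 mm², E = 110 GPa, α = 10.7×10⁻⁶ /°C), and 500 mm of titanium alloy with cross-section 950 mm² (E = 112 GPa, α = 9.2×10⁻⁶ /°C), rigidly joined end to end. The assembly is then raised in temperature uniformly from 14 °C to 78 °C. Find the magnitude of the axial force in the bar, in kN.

P ≈ 127 kN (compressive)

Free thermal expansion of the whole bar: Σ αᵢΔT Lᵢ = 23.5×10⁻⁶×64×500 + 10.7×10⁻⁶×64×875 + 9.2×10⁻⁶×64×500 = 1.646 mm.
The walls prevent any net length change, so an axial force P (same in every segment) develops. Compatibility: P · Σ Lᵢ/(AᵢEᵢ) = δ_free.
Σ Lᵢ/(AᵢEᵢ) = 500/(1425×73×10³) + 875/(2325×110×10³) + 500/(950×112×10³) = 1.293×10⁻⁵ mm/N.
P = 1.646 / 1.293×10⁻⁵ = 127300 N = 127.3 kN, compressive.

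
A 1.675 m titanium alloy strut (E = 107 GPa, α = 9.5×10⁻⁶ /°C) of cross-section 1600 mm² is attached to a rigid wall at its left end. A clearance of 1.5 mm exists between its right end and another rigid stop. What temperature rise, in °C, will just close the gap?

The gap closes when αΔT L = 1.5 mm, since the strut is still unstressed at that instant.
So ΔT = g/(αL) = 1.5/(9.5×10⁻⁶ × 1675) = 94.27 °C.

ΔT ≈ 94.3 °C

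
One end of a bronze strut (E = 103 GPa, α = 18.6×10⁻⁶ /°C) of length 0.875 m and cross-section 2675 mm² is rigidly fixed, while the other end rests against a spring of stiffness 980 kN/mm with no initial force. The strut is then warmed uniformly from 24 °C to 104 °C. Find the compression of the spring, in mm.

Free thermal expansion: δ_free = αΔT L = 18.6×10⁻⁶ × 80 × 875 = 1.302 mm.
With a force P in the spring, the elastic change of the strut is PL/(AE) and that of the spring is P/k; compatibility requires their sum to equal δ_free.
P [ L/(AE) + 1/k ] = δ_free → P [ 875/(2675×103×10³) + 1/(980×10³) ] = 1.302.
P = 1.302 / 4.196×10⁻⁶ = 310300 N.
Spring compression = P/k = 310300/(980×10³) = 0.3166 mm.

δ ≈ 0.317 mm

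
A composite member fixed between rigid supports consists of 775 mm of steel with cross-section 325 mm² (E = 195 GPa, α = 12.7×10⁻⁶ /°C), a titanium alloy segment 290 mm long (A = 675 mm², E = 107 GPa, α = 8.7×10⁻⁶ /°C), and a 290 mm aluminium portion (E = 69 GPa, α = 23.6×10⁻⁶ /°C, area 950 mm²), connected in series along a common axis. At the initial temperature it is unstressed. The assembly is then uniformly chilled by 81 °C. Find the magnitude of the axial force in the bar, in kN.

Free thermal contraction of the whole bar: Σ αᵢΔT Lᵢ = 12.7×10⁻⁶×81×775 + 8.7×10⁻⁶×81×290 + 23.6×10⁻⁶×81×290 = 1.556 mm.
Since the ends are fixed, an axial force P builds up, equal in every segment, with P · Σ Lᵢ/(AᵢEᵢ) = δ_free.
Σ Lᵢ/(AᵢEᵢ) = 775/(325×195×10³) + 290/(675×107×10³) + 290/(950×69×10³) = 2.067×10⁻⁵ mm/N.
P = 1.556 / 2.067×10⁻⁵ = 75280 N = 75.28 kN, tensile.

P ≈ 75.3 kN (tensile)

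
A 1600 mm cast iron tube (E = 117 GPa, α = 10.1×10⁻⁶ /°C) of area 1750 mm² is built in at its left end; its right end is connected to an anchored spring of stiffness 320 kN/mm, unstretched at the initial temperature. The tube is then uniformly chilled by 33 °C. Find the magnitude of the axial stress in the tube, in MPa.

The unrestrained thermal change is αΔT L = 10.1×10⁻⁶ × 33 × 1600 = 0.5333 mm.
With a force P in the spring, the elastic change of the tube is PL/(AE) and that of the spring is P/k; compatibility requires their sum to equal δ_free.
So P = δ_free / [L/(AE) + 1/k] = 0.5333 / [ 1600/(1750×117×10³) + 1/(320×10³) ].
P = 0.5333 / 1.094×10⁻⁵ = 48750 N.
σ = P/A = 48750/1750 = 27.86 MPa.

σ ≈ 27.9 MPa (tensile)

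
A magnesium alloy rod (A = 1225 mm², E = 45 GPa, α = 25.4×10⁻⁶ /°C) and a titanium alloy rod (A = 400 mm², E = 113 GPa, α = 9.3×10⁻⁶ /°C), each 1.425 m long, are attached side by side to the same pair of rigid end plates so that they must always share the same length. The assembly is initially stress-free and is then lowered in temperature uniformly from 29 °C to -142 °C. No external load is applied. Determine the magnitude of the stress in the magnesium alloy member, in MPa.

σ ≈ 55.8 MPa (tensile)

Equilibrium of a rigid end plate with no external load gives equal and opposite internal forces ±P in the two members. Since α_{magnesium alloy} > α_{titanium alloy}, cooling drives the magnesium alloy into tension and the titanium alloy into compression.
Equating the net (thermal + elastic) strains gives |α₁ − α₂|·ΔT = P·[1/(A₁E₁) + 1/(A₂E₂)].
|α₁ − α₂|·ΔT = 16.1×10⁻⁶ × 171 = 0.002753.
1/(A₁E₁) + 1/(A₂E₂) = 1/(1225×45×10³) + 1/(400×113×10³) = 4.026×10⁻⁸ N⁻¹.
P = 0.002753 / 4.026×10⁻⁸ = 68380 N = 68.38 kN.
σ_{magnesium alloy} = P/A₁ = 68380/1225 = 55.82 MPa, tensile.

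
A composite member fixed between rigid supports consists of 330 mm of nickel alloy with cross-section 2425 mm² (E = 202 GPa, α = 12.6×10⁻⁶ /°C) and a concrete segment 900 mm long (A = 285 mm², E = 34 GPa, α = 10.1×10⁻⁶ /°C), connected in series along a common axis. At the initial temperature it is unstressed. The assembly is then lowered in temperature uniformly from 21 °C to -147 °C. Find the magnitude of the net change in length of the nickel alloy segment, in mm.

|ΔL| ≈ 0.683 mm

If the supports were absent, the total length change would be Σ αᵢΔT Lᵢ = 12.6×10⁻⁶×168×330 + 10.1×10⁻⁶×168×900 = 2.226 mm.
Since the ends are fixed, an axial force P builds up, equal in every segment, with P · Σ Lᵢ/(AᵢEᵢ) = δ_free.
The series flexibility is Σ Lᵢ/(AᵢEᵢ) = 330/(2425×202×10³) + 900/(285×34×10³) = 9.355×10⁻⁵ mm/N.
So P = 2.226 / 9.355×10⁻⁵ = 23.79 kN, tensile.
For the nickel alloy segment, free thermal change = 12.6×10⁻⁶×168×330 = 0.6985 mm and elastic change from P = 23790×330/(2425×202×10³) = 0.01603 mm; these oppose, so the net change is 0.683 mm (segment shortens).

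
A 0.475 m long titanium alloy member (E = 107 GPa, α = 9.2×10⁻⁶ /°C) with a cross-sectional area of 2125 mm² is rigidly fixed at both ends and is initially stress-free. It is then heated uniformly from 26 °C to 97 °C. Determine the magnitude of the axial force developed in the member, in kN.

P ≈ 149 kN (compressive)

The ends cannot move, so σ = EαΔT = 107×10³ × 9.2×10⁻⁶ × 71 = 69.89 MPa.
P = AEαΔT = 2125 × 107×10³ × 9.2×10⁻⁶ × 71 = 148.5 kN (compressive).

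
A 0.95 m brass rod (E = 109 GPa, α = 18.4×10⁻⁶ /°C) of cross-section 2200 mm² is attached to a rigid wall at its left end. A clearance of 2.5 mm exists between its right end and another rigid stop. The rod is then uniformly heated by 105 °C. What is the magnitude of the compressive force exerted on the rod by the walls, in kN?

Unrestrained expansion: δ_free = αΔT L = 18.4×10⁻⁶ × 105 × 950 = 1.835 mm.
Since δ_free = 1.84 mm is less than the 2.5 mm gap, the rod never touches the wall. No axial force develops.

P ≈ 0 kN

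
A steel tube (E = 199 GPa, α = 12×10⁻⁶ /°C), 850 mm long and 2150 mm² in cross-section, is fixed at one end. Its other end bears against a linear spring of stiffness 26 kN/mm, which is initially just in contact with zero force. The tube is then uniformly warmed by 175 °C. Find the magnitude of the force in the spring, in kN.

Free thermal expansion: δ_free = αΔT L = 12×10⁻⁶ × 175 × 850 = 1.785 mm.
With a force P in the spring, the elastic change of the tube is PL/(AE) and that of the spring is P/k; compatibility requires their sum to equal δ_free.
P [ L/(AE) + 1/k ] = δ_free → P [ 850/(2150×199×10³) + 1/(26×10³) ] = 1.785.
P = 1.785 / 4.045×10⁻⁵ = 44130 N.

P ≈ 44.1 kN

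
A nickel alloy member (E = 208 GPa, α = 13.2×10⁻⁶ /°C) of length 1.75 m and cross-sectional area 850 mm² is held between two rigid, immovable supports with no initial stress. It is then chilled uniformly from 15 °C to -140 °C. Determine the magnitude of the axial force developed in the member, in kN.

P ≈ 362 kN (tensile)

Full restraint means ε = 0, so the stress is σ = EαΔT = 208×10³ × 13.2×10⁻⁶ × 155 = 425.6 MPa.
Axial force P = σA = 425.6 × 850 = 361700 N = 361.7 kN, tensile.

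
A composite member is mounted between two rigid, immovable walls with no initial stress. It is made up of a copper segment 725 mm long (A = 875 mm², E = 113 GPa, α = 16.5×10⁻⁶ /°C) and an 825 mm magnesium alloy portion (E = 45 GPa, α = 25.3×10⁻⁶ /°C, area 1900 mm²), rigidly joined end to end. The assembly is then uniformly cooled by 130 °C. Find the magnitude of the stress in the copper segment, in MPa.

If the supports were absent, the total length change would be Σ αᵢΔT Lᵢ = 16.5×10⁻⁶×130×725 + 25.3×10⁻⁶×130×825 = 4.269 mm.
The rigid supports impose zero overall length change; the single axial force P common to all segments must satisfy P Σ Lᵢ/(AᵢEᵢ) = δ_free.
The series flexibility is Σ Lᵢ/(AᵢEᵢ) = 725/(875×113×10³) + 825/(1900×45×10³) = 1.698×10⁻⁵ mm/N.
So P = 4.269 / 1.698×10⁻⁵ = 251.4 kN, tensile.
σ_{copper} = P / A = 251400 / 875 = 287.3 MPa.

σ ≈ 287 MPa (tensile)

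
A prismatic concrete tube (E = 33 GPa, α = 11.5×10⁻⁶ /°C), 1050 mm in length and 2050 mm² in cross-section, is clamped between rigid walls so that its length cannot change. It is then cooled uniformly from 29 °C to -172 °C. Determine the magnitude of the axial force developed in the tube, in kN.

P ≈ 156 kN (tensile)

With zero net strain, σ = E·αΔT = 33 GPa × 11.5×10⁻⁶ × 201 = 76.28 MPa.
Then P = σA = 76.28 × 2050 mm² = 156.4 kN, tensile.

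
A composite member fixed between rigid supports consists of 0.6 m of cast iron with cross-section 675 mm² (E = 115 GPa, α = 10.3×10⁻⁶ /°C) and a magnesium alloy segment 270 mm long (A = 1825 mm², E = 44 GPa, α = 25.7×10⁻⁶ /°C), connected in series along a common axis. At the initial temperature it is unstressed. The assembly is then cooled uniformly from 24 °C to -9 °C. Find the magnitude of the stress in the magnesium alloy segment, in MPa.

If the supports were absent, the total length change would be Σ αᵢΔT Lᵢ = 10.3×10⁻⁶×33×600 + 25.7×10⁻⁶×33×270 = 0.4329 mm.
The walls prevent any net length change, so an axial force P (same in every segment) develops. Compatibility: P · Σ Lᵢ/(AᵢEᵢ) = δ_free.
The series flexibility is Σ Lᵢ/(AᵢEᵢ) = 600/(675×115×10³) + 270/(1825×44×10³) = 1.109×10⁻⁵ mm/N.
Hence P = δ_free / Σ(L/AE) = 0.4329/1.109×10⁻⁵ = 39.03 kN (tensile).
σ_{magnesium alloy} = P / A = 39030 / 1825 = 21.39 MPa.

σ ≈ 21.4 MPa (tensile)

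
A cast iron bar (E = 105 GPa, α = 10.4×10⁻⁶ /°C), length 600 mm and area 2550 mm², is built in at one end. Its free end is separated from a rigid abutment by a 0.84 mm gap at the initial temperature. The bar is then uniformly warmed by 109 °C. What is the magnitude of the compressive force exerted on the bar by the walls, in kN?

Unrestrained expansion: δ_free = αΔT L = 10.4×10⁻⁶ × 109 × 600 = 0.6802 mm.
This is smaller than the 0.84 mm clearance, so the bar expands freely without reaching the stop — the stress is zero.

P ≈ 0 kN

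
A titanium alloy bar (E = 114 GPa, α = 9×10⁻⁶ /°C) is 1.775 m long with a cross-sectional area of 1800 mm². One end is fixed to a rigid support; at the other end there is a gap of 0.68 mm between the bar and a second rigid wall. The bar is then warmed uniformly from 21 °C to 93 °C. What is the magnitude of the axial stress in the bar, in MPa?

σ ≈ 30.2 MPa (compressive)

Unrestrained expansion: δ_free = αΔT L = 9×10⁻⁶ × 72 × 1775 = 1.15 mm.
The gap closes (δ_free > 0.68 mm) and the wall then resists a further 1.15 − 0.68 = 0.4702 mm of expansion.
So σ = E(δ_free − g)/L = 114×10³ × 0.4702/1775 = 30.2 MPa.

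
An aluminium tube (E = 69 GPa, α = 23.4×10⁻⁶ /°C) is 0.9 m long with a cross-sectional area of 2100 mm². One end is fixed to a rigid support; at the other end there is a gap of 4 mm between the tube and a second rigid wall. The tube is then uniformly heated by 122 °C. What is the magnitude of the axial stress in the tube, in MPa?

σ ≈ 0 MPa

If the wall were absent the tube would grow by αΔT L = 23.4×10⁻⁶ × 122 × 900 = 2.569 mm.
Since δ_free = 2.57 mm is less than the 4 mm gap, the tube never touches the wall. No axial force develops.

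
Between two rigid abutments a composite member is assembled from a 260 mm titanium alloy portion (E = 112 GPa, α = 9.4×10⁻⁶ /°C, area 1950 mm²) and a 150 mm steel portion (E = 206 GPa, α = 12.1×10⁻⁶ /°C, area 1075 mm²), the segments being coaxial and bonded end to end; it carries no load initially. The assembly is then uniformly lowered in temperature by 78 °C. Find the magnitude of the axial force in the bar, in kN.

P ≈ 178 kN (tensile)

With the walls removed the bar would change length by δ_free = Σ αᵢΔT Lᵢ = 9.4×10⁻⁶×78×260 + 12.1×10⁻⁶×78×150 = 0.3322 mm.
The walls prevent any net length change, so an axial force P (same in every segment) develops. Compatibility: P · Σ Lᵢ/(AᵢEᵢ) = δ_free.
The series flexibility is Σ Lᵢ/(AᵢEᵢ) = 260/(1950×112×10³) + 150/(1075×206×10³) = 1.868×10⁻⁶ mm/N.
Hence P = δ_free / Σ(L/AE) = 0.3322/1.868×10⁻⁶ = 177.9 kN (tensile).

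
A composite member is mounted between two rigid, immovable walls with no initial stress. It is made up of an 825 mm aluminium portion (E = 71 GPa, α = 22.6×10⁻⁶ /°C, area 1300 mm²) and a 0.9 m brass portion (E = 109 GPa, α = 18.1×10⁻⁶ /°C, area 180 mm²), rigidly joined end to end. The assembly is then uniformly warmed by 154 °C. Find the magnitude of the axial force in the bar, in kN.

Free thermal expansion of the whole bar: Σ αᵢΔT Lᵢ = 22.6×10⁻⁶×154×825 + 18.1×10⁻⁶×154×900 = 5.38 mm.
The walls prevent any net length change, so an axial force P (same in every segment) develops. Compatibility: P · Σ Lᵢ/(AᵢEᵢ) = δ_free.
The series flexibility is Σ Lᵢ/(AᵢEᵢ) = 825/(1300×71×10³) + 900/(180×109×10³) = 5.481×10⁻⁵ mm/N.
Hence P = δ_free / Σ(L/AE) = 5.38/5.481×10⁻⁵ = 98.16 kN (compressive).

P ≈ 98.2 kN (compressive)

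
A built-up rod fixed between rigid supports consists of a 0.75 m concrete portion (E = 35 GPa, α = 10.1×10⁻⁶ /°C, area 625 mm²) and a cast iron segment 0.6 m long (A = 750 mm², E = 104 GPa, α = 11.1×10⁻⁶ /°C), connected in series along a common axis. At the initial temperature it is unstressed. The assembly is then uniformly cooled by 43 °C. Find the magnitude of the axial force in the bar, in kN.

With the walls removed the bar would change length by δ_free = Σ αᵢΔT Lᵢ = 10.1×10⁻⁶×43×750 + 11.1×10⁻⁶×43×600 = 0.6121 mm.
The walls prevent any net length change, so an axial force P (same in every segment) develops. Compatibility: P · Σ Lᵢ/(AᵢEᵢ) = δ_free.
The series flexibility is Σ Lᵢ/(AᵢEᵢ) = 750/(625×35×10³) + 600/(750×104×10³) = 4.198×10⁻⁵ mm/N.
P = 0.6121 / 4.198×10⁻⁵ = 14580 N = 14.58 kN, tensile.

P ≈ 14.6 kN (tensile)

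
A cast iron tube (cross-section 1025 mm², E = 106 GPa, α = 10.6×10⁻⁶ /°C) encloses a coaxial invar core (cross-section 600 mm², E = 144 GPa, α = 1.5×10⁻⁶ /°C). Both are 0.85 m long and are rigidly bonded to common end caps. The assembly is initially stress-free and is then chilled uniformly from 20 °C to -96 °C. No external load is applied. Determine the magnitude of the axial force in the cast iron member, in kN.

Equilibrium of a rigid end plate with no external load gives equal and opposite internal forces ±P in the two members. Since α_{cast iron} > α_{invar}, cooling drives the cast iron into tension and the invar into compression.
Compatibility of the two members (thermal + elastic change equal): (α₁ − α₂)ΔT = P·[1/(A₁E₁) + 1/(A₂E₂)].
|α₁ − α₂|·ΔT = 9.1×10⁻⁶ × 116 = 0.001056.
1/(A₁E₁) + 1/(A₂E₂) = 1/(1025×106×10³) + 1/(600×144×10³) = 2.078×10⁻⁸ N⁻¹.
P = 0.001056 / 2.078×10⁻⁸ = 50800 N = 50.8 kN.

P ≈ 50.8 kN (tensile in the cast iron)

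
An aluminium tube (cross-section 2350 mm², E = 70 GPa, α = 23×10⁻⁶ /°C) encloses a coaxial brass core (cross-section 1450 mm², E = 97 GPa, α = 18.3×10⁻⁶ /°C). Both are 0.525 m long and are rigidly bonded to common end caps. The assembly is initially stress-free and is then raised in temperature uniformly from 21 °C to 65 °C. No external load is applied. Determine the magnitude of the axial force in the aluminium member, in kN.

P ≈ 15.7 kN (compressive in the aluminium)

Equilibrium of a rigid end plate with no external load gives equal and opposite internal forces ±P in the two members. Since α_{aluminium} > α_{brass}, heating drives the aluminium into compression and the brass into tension.
Equating the net (thermal + elastic) strains gives |α₁ − α₂|·ΔT = P·[1/(A₁E₁) + 1/(A₂E₂)].
|α₁ − α₂|·ΔT = 4.7×10⁻⁶ × 44 = 0.0002068.
1/(A₁E₁) + 1/(A₂E₂) = 1/(2350×70×10³) + 1/(1450×97×10³) = 1.319×10⁻⁸ N⁻¹.
P = 0.0002068 / 1.319×10⁻⁸ = 15680 N = 15.68 kN.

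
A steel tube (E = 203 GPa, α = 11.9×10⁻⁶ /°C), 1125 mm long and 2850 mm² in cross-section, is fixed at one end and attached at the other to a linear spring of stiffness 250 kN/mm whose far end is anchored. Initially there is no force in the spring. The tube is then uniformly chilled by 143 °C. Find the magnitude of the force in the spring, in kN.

P ≈ 322 kN

The unrestrained thermal change is αΔT L = 11.9×10⁻⁶ × 143 × 1125 = 1.914 mm.
With a force P in the spring, the elastic change of the tube is PL/(AE) and that of the spring is P/k; compatibility requires their sum to equal δ_free.
P [ L/(AE) + 1/k ] = δ_free → P [ 1125/(2850×203×10³) + 1/(250×10³) ] = 1.914.
P = 1.914 / 5.945×10⁻⁶ = 322000 N.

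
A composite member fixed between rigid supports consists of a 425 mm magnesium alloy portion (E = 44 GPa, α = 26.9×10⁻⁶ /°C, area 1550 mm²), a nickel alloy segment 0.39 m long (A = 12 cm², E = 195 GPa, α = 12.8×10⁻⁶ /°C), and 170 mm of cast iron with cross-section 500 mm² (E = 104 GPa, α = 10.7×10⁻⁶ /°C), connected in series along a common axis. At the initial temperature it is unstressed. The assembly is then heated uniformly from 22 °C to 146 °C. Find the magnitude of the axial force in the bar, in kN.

Free thermal expansion of the whole bar: Σ αᵢΔT Lᵢ = 26.9×10⁻⁶×124×425 + 12.8×10⁻⁶×124×390 + 10.7×10⁻⁶×124×170 = 2.262 mm.
The walls prevent any net length change, so an axial force P (same in every segment) develops. Compatibility: P · Σ Lᵢ/(AᵢEᵢ) = δ_free.
The series flexibility is Σ Lᵢ/(AᵢEᵢ) = 425/(1550×44×10³) + 390/(1200×195×10³) + 170/(500×104×10³) = 1.117×10⁻⁵ mm/N.
So P = 2.262 / 1.117×10⁻⁵ = 202.6 kN, compressive.

P ≈ 203 kN (compressive)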